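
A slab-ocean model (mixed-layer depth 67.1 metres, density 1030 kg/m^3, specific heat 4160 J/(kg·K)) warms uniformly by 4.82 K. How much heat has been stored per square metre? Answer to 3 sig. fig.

Areal heat capacity C = ρ c_p D = 1030 × 4160 × 67.1 = 2.88×10^8 J m⁻² K⁻¹.
ΔQ = C ΔT = 2.88×10^8 × 4.82 = 1.39×10^9 J/m².

1.39×10^9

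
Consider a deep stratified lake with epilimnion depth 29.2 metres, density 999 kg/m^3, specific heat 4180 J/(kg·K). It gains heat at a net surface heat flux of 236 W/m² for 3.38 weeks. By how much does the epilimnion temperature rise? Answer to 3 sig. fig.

Areal heat capacity C = ρ c_p D = 999 × 4180 × 29.2 = 1.22×10^8 J/(m²·K).
Net heat input Q = F Δt = 236 × (3.38 weeks × 6.048×10^5 s/week) = 4.82×10^8 J/m².
ΔT = Q / C = 4.82×10^8 / 1.22×10^8 = 3.96 K.

3.96 K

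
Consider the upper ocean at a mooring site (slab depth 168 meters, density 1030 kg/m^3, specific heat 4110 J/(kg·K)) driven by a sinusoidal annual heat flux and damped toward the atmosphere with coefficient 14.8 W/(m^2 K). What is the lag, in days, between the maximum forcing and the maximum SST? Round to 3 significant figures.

Areal heat capacity C = ρ c_p D = 1030 × 4110 × 168 = 7.11×10^8 J/(m^2 K).
ω = 2π / 3.15×10^7 s = 1.99×10^-7 s⁻¹.
Phase lag φ = arctan(Cω/λ) = arctan(142/14.8) = 1.47 rad.
Time lag = φ / ω = 1.47 / 1.99×10^-7 = 7.36×10^6 s = 85.2 days.

85.2 days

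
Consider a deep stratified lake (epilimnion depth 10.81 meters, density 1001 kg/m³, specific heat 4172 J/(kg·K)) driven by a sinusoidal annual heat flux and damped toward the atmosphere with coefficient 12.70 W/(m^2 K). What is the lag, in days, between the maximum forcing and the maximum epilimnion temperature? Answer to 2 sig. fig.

Areal heat capacity C = ρ c_p D = 1001 × 4172 × 10.81 = 4.51×10^7 J/(m^2 K).
ω = 2π / 3.15×10^7 s = 1.99×10^-7 s⁻¹.
Phase lag φ = arctan(Cω/λ) = arctan(8.99/12.70) = 0.616 rad.
Time lag = φ / ω = 0.616 / 1.99×10^-7 = 3.09×10^6 s = 35.8 days.

36 days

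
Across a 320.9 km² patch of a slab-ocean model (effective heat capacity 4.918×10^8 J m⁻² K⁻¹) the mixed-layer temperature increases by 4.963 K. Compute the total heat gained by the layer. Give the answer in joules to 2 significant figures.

7.8×10^17 J

Areal heat capacity C = 4.918×10^8 J m⁻² K⁻¹ (given).
Heat per unit area: q = C ΔT = 4.92×10^8 × 4.963 = 2.44×10^9 J/m².
Total heat: Q = q × A = 2.44×10^9 × (320.9 × 10⁶ m²) = 7.83×10^17 J.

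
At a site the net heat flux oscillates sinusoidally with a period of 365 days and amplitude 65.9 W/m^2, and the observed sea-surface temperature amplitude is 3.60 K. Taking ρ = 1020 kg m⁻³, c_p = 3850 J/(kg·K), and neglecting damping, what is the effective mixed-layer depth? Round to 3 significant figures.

23.4 m

ω = 2π / 3.15×10^7 s = 1.99×10^-7 s⁻¹.
Required C = F₀ / (A ω) = 65.9 / (3.60 × 1.99×10^-7) = 9.19×10^7 J/(m²·K).
D = C / (ρ c_p) = 9.19×10^7 / (1020 × 3850) = 23.4 m.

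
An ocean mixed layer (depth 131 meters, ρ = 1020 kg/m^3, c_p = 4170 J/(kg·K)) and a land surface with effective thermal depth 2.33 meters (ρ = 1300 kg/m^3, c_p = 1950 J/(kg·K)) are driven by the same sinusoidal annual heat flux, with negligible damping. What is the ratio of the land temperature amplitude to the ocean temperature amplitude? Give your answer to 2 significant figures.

94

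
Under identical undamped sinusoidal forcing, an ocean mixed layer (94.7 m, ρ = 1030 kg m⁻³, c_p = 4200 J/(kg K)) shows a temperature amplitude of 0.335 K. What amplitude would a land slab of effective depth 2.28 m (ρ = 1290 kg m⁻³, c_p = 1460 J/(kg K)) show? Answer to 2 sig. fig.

C_ocean = 4.10×10^8 J/(m²·K); C_land = 4.29×10^6 J/(m²·K).
A ∝ 1/C ⇒ A_land = A_ocean × C_ocean/C_land = 0.335 × 95.4 = 32.0 K.

32 K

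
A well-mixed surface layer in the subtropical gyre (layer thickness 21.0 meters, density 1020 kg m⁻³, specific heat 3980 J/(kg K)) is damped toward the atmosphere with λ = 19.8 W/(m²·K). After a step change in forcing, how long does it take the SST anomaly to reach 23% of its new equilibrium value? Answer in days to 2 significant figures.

Areal heat capacity C = ρ c_p D = 1020 × 3980 × 21.0 = 8.53×10^7 J m⁻² K⁻¹.
τ = C / λ = 8.53×10^7 / 19.8 = 4.31×10^6 s.
Fraction reached: 1 − e^(−t/τ) = 0.23 ⇒ t = −τ ln(1 − 0.23) = τ × 0.261.
t = 1.13×10^6 s = 13.0 days.

13 days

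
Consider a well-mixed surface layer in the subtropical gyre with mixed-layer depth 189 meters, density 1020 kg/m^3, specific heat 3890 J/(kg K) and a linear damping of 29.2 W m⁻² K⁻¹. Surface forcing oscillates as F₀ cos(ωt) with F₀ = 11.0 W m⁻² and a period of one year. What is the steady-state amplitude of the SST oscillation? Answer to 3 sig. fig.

Areal heat capacity C = ρ c_p D = 1020 × 3890 × 189 = 7.50×10^8 J/(m²·K).
Angular frequency ω = 2π / T = 2π / 3.15×10^7 s = 1.99×10^-7 s⁻¹.
√((Cω)² + λ²) = √((149)² + 29.2²) = 152 W/(m²·K).
Amplitude A = F₀ / √((Cω)²+λ²) = 11.0 / 152 = 0.0723 K.

0.0723 K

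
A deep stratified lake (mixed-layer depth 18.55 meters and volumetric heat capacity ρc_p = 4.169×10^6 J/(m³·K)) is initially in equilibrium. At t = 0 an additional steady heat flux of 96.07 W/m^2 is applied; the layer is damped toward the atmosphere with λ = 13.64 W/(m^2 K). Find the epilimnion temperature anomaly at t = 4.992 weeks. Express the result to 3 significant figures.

2.91 K

Areal heat capacity C = ρc_p × D = 4.169×10^6 × 18.55 = 7.73×10^7 J/(m^2 K).
τ = C / λ = 7.73×10^7 / 13.64 = 5.67×10^6 s.
Equilibrium anomaly ΔT_eq = F / λ = 96.07 / 13.64 = 7.04 K.
t = 4.992 weeks = 3.02×10^6 s, so t/τ = 0.533.
ΔT(t) = ΔT_eq (1 − e^(−t/τ)) = 7.04 × (1 − e^−0.533) = 2.91 K.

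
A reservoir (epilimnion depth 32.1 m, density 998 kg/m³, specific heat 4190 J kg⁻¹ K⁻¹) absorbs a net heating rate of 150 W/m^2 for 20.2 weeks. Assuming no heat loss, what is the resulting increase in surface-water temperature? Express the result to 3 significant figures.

13.7 K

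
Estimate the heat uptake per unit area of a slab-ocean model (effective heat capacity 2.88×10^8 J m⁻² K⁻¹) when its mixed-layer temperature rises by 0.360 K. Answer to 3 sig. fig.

1.04×10^8

Areal heat capacity C = 2.88×10^8 J m⁻² K⁻¹ (given).
ΔQ = C ΔT = 2.88×10^8 × 0.360 = 1.04×10^8 J/m².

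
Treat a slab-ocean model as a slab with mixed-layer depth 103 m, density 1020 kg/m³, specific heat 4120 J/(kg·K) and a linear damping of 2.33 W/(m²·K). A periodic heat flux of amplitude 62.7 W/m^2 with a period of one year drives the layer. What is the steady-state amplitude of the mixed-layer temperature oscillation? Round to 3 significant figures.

Areal heat capacity C = ρ c_p D = 1020 × 4120 × 103 = 4.33×10^8 J m⁻² K⁻¹.
Angular frequency ω = 2π / T = 2π / 3.15×10^7 s = 1.99×10^-7 s⁻¹.
√((Cω)² + λ²) = √((86.2)² + 2.33²) = 86.3 W/(m²·K).
Amplitude A = F₀ / √((Cω)²+λ²) = 62.7 / 86.3 = 0.727 K.

0.727 K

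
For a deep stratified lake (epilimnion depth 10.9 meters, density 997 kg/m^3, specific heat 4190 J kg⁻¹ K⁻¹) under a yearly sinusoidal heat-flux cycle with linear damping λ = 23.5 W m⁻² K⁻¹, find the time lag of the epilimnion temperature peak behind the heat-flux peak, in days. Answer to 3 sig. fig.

21.4 days

Areal heat capacity C = ρ c_p D = 997 × 4190 × 10.9 = 4.55×10^7 J m⁻² K⁻¹.
ω = 2π / 3.15×10^7 s = 1.99×10^-7 s⁻¹.
Phase lag φ = arctan(Cω/λ) = arctan(9.07/23.5) = 0.368 rad.
Time lag = φ / ω = 0.368 / 1.99×10^-7 = 1.85×10^6 s = 21.4 days.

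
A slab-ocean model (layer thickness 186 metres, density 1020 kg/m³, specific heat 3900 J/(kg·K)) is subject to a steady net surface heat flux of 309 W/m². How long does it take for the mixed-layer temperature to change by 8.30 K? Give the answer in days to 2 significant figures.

Areal heat capacity C = ρ c_p D = 1020 × 3900 × 186 = 7.40×10^8 J/(m²·K).
Time required: Δt = C ΔT / F = 7.40×10^8 × 8.30 / 309 = 1.99×10^7 s.
In days: 1.99×10^7 s / (86400 s/day) = 230 days.

230 days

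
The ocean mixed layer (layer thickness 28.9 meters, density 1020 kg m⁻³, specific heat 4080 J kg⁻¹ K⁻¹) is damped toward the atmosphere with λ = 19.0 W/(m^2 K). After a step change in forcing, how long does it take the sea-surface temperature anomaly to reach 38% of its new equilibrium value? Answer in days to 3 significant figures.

Areal heat capacity C = ρ c_p D = 1020 × 4080 × 28.9 = 1.20×10^8 J m⁻² K⁻¹.
τ = C / λ = 1.20×10^8 / 19.0 = 6.33×10^6 s.
Fraction reached: 1 − e^(−t/τ) = 0.38 ⇒ t = −τ ln(1 − 0.38) = τ × 0.478.
t = 3.03×10^6 s = 35.0 days.

35.0 days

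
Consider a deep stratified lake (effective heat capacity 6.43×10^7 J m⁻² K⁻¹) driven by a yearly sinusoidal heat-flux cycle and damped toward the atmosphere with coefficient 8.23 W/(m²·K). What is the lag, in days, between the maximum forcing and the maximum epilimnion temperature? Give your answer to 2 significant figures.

Areal heat capacity C = 6.43×10^7 J m⁻² K⁻¹ (given).
ω = 2π / 3.15×10^7 s = 1.99×10^-7 s⁻¹.
Phase lag φ = arctan(Cω/λ) = arctan(12.8/8.23) = 1.00 rad.
Time lag = φ / ω = 1.00 / 1.99×10^-7 = 5.02×10^6 s = 58.1 days.

58 days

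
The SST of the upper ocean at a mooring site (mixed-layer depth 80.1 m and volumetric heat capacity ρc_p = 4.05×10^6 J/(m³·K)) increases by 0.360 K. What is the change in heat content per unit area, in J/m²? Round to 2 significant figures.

Areal heat capacity C = ρc_p × D = 4.05×10^6 × 80.1 = 3.24×10^8 J m⁻² K⁻¹.
ΔQ = C ΔT = 3.24×10^8 × 0.360 = 1.17×10^8 J/m².

1.2×10^8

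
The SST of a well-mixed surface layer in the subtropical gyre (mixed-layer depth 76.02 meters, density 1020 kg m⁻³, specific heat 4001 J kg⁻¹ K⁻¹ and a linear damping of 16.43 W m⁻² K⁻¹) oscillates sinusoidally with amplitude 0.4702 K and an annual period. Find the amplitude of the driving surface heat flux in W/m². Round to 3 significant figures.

Areal heat capacity C = ρ c_p D = 1020 × 4001 × 76.02 = 3.10×10^8 J/(m²·K).
ω = 2π / 3.15×10^7 s = 1.99×10^-7 s⁻¹.
√((Cω)² + λ²) = √((61.8)² + 16.43²) = 64.0 W/(m²·K).
F₀ = A × √((Cω)²+λ²) = 0.4702 × 64.0 = 30.1 W/m².

30.1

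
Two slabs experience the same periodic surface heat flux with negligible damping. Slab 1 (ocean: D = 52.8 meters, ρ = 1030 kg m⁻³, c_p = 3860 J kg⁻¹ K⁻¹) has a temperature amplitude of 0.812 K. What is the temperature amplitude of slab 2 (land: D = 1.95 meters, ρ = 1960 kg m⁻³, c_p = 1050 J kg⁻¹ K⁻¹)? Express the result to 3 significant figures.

42.5 K

C_ocean = 2.10×10^8 J/(m²·K); C_land = 4.01×10^6 J/(m²·K).
A ∝ 1/C ⇒ A_land = A_ocean × C_ocean/C_land = 0.812 × 52.3 = 42.5 K.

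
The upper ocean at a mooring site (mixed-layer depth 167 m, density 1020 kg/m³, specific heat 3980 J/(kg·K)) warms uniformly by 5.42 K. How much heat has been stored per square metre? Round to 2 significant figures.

Areal heat capacity C = ρ c_p D = 1020 × 3980 × 167 = 6.78×10^8 J/(m²·K).
ΔQ = C ΔT = 6.78×10^8 × 5.42 = 3.67×10^9 J/m².

3.7×10^9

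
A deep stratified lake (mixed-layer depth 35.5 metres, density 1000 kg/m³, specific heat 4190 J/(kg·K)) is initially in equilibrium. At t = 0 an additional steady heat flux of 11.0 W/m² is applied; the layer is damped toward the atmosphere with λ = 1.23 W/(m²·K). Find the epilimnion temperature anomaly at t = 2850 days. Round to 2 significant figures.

7.8 K

Areal heat capacity C = ρ c_p D = 1000 × 4190 × 35.5 = 1.49×10^8 J/(m²·K).
τ = C / λ = 1.49×10^8 / 1.23 = 1.21×10^8 s.
Equilibrium anomaly ΔT_eq = F / λ = 11.0 / 1.23 = 8.94 K.
t = 2850 days = 2.46×10^8 s, so t/τ = 2.04.
ΔT(t) = ΔT_eq (1 − e^(−t/τ)) = 8.94 × (1 − e^−2.04) = 7.78 K.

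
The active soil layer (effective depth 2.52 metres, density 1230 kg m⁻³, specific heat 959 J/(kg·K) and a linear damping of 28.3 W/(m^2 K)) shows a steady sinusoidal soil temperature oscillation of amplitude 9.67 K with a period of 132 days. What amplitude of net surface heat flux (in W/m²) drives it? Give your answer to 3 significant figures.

Areal heat capacity C = ρ c_p D = 1230 × 959 × 2.52 = 2.97×10^6 J m⁻² K⁻¹.
ω = 2π / 1.14×10^7 s = 5.51×10^-7 s⁻¹.
√((Cω)² + λ²) = √((1.64)² + 28.3²) = 28.3 W/(m²·K).
F₀ = A × √((Cω)²+λ²) = 9.67 × 28.3 = 274 W/m².

274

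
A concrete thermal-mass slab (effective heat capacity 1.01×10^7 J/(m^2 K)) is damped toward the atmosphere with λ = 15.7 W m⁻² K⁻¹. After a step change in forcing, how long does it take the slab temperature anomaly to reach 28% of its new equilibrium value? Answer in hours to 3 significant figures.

Areal heat capacity C = 1.01×10^7 J/(m^2 K) (given).
τ = C / λ = 1.01×10^7 / 15.7 = 6.43×10^5 s.
Fraction reached: 1 − e^(−t/τ) = 0.28 ⇒ t = −τ ln(1 − 0.28) = τ × 0.329.
t = 2.11×10^5 s = 58.7 hours.

58.7 hours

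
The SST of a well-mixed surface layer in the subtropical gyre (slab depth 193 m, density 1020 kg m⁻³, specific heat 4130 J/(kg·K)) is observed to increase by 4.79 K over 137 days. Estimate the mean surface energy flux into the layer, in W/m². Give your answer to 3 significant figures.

329

Areal heat capacity C = ρ c_p D = 1020 × 4130 × 193 = 8.13×10^8 J m⁻² K⁻¹.
Required heat per unit area: Q = C ΔT = 8.13×10^8 × 4.79 = 3.89×10^9 J/m².
Flux F = Q / Δt = 3.89×10^9 / 1.18×10^7 s = 329 W/m².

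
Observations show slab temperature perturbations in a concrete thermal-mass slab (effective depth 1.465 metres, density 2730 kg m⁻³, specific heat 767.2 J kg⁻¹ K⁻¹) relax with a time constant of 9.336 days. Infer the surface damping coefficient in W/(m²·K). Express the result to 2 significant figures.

3.8

Areal heat capacity C = ρ c_p D = 2730 × 767.2 × 1.465 = 3.07×10^6 J/(m^2 K).
τ = 9.336 days = 8.07×10^5 s.
λ = C / τ = 3.07×10^6 / 8.07×10^5 = 3.80 W/(m²·K).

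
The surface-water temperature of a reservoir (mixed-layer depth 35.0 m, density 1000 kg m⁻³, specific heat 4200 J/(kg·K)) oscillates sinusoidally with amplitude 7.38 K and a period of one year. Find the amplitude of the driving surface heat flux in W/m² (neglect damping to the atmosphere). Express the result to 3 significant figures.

Areal heat capacity C = ρ c_p D = 1000 × 4200 × 35.0 = 1.47×10^8 J/(m^2 K).
ω = 2π / 3.15×10^7 s = 1.99×10^-7 s⁻¹.
Cω = 1.47×10^8 × 1.99×10^-7 = 29.3 W/(m²·K).
F₀ = A × Cω = 7.38 × 29.3 = 216 W/m².

216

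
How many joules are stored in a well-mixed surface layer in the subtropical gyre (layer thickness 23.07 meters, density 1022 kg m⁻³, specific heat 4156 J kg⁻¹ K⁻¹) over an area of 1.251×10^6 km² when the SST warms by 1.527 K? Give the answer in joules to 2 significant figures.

1.9×10^20 J

Areal heat capacity C = ρ c_p D = 1022 × 4156 × 23.07 = 9.80×10^7 J m⁻² K⁻¹.
Heat per unit area: q = C ΔT = 9.80×10^7 × 1.527 = 1.50×10^8 J/m².
Total heat: Q = q × A = 1.50×10^8 × (1.251×10^6 × 10⁶ m²) = 1.87×10^20 J.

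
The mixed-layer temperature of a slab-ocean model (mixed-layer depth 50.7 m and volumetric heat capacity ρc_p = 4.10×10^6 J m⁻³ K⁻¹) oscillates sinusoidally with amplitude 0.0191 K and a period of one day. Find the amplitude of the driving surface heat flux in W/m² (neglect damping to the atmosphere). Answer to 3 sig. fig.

Areal heat capacity C = ρc_p × D = 4.10×10^6 × 50.7 = 2.08×10^8 J m⁻² K⁻¹.
ω = 2π / 86400 s = 7.27×10^-5 s⁻¹.
Cω = 2.08×10^8 × 7.27×10^-5 = 15100 W/(m²·K).
F₀ = A × Cω = 0.0191 × 15100 = 289 W/m².

289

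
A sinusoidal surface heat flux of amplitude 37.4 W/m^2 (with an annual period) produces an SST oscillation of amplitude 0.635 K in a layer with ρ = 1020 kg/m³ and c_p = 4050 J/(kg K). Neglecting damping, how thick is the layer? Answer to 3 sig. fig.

71.6 m

ω = 2π / 3.15×10^7 s = 1.99×10^-7 s⁻¹.
Required C = F₀ / (A ω) = 37.4 / (0.635 × 1.99×10^-7) = 2.96×10^8 J/(m²·K).
D = C / (ρ c_p) = 2.96×10^8 / (1020 × 4050) = 71.6 m.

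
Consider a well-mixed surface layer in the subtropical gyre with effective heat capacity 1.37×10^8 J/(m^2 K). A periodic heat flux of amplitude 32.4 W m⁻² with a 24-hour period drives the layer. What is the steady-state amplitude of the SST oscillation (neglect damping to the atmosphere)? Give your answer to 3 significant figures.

0.00325 K

Areal heat capacity C = 1.37×10^8 J/(m^2 K) (given).
Angular frequency ω = 2π / T = 2π / 86400 s = 7.27×10^-5 s⁻¹.
Cω = 1.37×10^8 × 7.27×10^-5 = 9960 W/(m²·K).
Amplitude A = F₀ / (Cω) = 32.4 / 9960 = 0.00325 K.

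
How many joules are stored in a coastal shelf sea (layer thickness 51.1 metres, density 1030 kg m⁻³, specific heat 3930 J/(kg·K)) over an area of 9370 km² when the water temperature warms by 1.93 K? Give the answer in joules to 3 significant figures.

Areal heat capacity C = ρ c_p D = 1030 × 3930 × 51.1 = 2.07×10^8 J m⁻² K⁻¹.
Heat per unit area: q = C ΔT = 2.07×10^8 × 1.93 = 3.99×10^8 J/m².
Total heat: Q = q × A = 3.99×10^8 × (9370 × 10⁶ m²) = 3.74×10^18 J.

3.74×10^18 J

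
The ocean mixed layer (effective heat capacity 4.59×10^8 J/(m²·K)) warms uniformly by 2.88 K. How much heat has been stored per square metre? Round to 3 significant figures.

1.32×10^9

Areal heat capacity C = 4.59×10^8 J/(m²·K) (given).
ΔQ = C ΔT = 4.59×10^8 × 2.88 = 1.32×10^9 J/m².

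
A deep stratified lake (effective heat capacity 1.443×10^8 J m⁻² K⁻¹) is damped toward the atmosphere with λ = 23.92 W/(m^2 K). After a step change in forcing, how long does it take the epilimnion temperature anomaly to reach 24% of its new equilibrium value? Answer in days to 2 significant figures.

19 days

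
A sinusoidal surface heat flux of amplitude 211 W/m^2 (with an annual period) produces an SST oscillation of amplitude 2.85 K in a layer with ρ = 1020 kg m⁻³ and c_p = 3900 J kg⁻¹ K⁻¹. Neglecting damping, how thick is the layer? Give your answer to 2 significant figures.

93 m

ω = 2π / 3.15×10^7 s = 1.99×10^-7 s⁻¹.
Required C = F₀ / (A ω) = 211 / (2.85 × 1.99×10^-7) = 3.72×10^8 J/(m²·K).
D = C / (ρ c_p) = 3.72×10^8 / (1020 × 3900) = 93.4 m.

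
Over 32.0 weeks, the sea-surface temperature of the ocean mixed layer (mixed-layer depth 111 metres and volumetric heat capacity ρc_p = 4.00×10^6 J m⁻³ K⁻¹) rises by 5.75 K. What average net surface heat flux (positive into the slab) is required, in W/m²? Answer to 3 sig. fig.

132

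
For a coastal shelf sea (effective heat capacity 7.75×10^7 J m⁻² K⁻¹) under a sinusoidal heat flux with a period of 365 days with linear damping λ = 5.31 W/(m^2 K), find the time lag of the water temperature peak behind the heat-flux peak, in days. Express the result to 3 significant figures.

72.0 days

Areal heat capacity C = 7.75×10^7 J m⁻² K⁻¹ (given).
ω = 2π / 3.15×10^7 s = 1.99×10^-7 s⁻¹.
Phase lag φ = arctan(Cω/λ) = arctan(15.4/5.31) = 1.24 rad.
Time lag = φ / ω = 1.24 / 1.99×10^-7 = 6.22×10^6 s = 72.0 days.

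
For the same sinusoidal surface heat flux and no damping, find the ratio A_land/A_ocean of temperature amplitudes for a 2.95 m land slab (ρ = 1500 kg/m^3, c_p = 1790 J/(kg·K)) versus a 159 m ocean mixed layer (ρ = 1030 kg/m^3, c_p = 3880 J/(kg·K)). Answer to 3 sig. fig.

C_ocean = 1030 × 3880 × 159 = 6.35×10^8 J/(m²·K).
C_land = 1500 × 1790 × 2.95 = 7.92×10^6 J/(m²·K).
Undamped amplitude ∝ 1/C, so A_land/A_ocean = C_ocean/C_land = 80.2.

80.2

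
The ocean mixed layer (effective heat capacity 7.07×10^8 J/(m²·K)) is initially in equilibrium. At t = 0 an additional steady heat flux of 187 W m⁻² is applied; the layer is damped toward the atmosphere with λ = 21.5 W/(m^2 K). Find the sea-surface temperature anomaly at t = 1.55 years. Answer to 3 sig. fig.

Areal heat capacity C = 7.07×10^8 J/(m²·K) (given).
τ = C / λ = 7.07×10^8 / 21.5 = 3.29×10^7 s.
Equilibrium anomaly ΔT_eq = F / λ = 187 / 21.5 = 8.70 K.
t = 1.55 years = 4.89×10^7 s, so t/τ = 1.49.
ΔT(t) = ΔT_eq (1 − e^(−t/τ)) = 8.70 × (1 − e^−1.49) = 6.73 K.

6.73 K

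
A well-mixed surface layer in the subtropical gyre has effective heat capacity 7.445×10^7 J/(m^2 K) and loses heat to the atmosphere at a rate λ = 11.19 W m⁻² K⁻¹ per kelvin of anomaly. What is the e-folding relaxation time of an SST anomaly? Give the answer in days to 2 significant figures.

77 days

Areal heat capacity C = 7.445×10^7 J/(m^2 K) (given).
Relaxation time τ = C / λ = 7.45×10^7 / 11.19 = 6.65×10^6 s.
In days: 6.65×10^6 s / (86400 s/day) = 77.0 days.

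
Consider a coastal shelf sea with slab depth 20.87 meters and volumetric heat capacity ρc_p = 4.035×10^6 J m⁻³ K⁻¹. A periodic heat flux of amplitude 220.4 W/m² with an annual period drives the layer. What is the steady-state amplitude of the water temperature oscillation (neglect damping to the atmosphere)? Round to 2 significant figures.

Areal heat capacity C = ρc_p × D = 4.035×10^6 × 20.87 = 8.42×10^7 J m⁻² K⁻¹.
Angular frequency ω = 2π / T = 2π / 3.15×10^7 s = 1.99×10^-7 s⁻¹.
Cω = 8.42×10^7 × 1.99×10^-7 = 16.8 W/(m²·K).
Amplitude A = F₀ / (Cω) = 220.4 / 16.8 = 13.1 K.

13 K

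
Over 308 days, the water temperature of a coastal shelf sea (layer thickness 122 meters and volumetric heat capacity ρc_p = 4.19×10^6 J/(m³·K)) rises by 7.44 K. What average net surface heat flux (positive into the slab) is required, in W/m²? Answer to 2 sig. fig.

Areal heat capacity C = ρc_p × D = 4.19×10^6 × 122 = 5.11×10^8 J/(m^2 K).
Required heat per unit area: Q = C ΔT = 5.11×10^8 × 7.44 = 3.80×10^9 J/m².
Flux F = Q / Δt = 3.80×10^9 / 2.66×10^7 s = 143 W/m².

140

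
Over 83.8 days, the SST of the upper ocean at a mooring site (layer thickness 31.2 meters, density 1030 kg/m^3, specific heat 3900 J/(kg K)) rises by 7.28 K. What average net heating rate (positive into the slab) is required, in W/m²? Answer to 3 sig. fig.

Areal heat capacity C = ρ c_p D = 1030 × 3900 × 31.2 = 1.25×10^8 J m⁻² K⁻¹.
Required heat per unit area: Q = C ΔT = 1.25×10^8 × 7.28 = 9.12×10^8 J/m².
Flux F = Q / Δt = 9.12×10^8 / 7.24×10^6 s = 126 W/m².

126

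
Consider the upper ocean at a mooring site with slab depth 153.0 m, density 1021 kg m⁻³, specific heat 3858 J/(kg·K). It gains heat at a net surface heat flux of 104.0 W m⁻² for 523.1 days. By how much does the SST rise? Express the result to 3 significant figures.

7.80 K

Areal heat capacity C = ρ c_p D = 1021 × 3858 × 153.0 = 6.03×10^8 J/(m^2 K).
Net heat input Q = F Δt = 104.0 × (523.1 days × 86400 s/day) = 4.70×10^9 J/m².
ΔT = Q / C = 4.70×10^9 / 6.03×10^8 = 7.80 K.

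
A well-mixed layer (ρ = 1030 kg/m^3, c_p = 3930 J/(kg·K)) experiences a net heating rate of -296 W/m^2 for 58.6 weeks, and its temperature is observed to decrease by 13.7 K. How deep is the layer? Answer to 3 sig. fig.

Heat input Q = F Δt = -296 × 3.54×10^7 s = -1.05×10^10 J/m².
Required areal heat capacity C = Q / ΔT = 7.66×10^8 J/(m²·K).
Depth D = C / (ρ c_p) = 7.66×10^8 / (1030 × 3930) = 189 m.

189 m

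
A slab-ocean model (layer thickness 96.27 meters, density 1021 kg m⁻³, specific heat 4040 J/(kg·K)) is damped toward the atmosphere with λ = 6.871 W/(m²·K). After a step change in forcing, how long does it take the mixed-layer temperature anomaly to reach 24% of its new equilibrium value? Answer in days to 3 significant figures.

Areal heat capacity C = ρ c_p D = 1021 × 4040 × 96.27 = 3.97×10^8 J/(m²·K).
τ = C / λ = 3.97×10^8 / 6.871 = 5.78×10^7 s.
Fraction reached: 1 − e^(−t/τ) = 0.24 ⇒ t = −τ ln(1 − 0.24) = τ × 0.274.
t = 1.59×10^7 s = 184 days.

184 days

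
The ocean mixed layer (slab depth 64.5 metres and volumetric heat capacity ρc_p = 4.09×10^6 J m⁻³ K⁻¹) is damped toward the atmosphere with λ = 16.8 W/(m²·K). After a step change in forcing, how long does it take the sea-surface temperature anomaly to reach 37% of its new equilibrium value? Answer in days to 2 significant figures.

84 days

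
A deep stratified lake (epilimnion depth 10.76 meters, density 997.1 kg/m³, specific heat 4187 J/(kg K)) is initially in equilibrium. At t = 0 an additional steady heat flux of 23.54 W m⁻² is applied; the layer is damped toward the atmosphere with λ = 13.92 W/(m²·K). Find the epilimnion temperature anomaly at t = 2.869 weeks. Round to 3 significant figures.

0.703 K

Areal heat capacity C = ρ c_p D = 997.1 × 4187 × 10.76 = 4.49×10^7 J/(m²·K).
τ = C / λ = 4.49×10^7 / 13.92 = 3.23×10^6 s.
Equilibrium anomaly ΔT_eq = F / λ = 23.54 / 13.92 = 1.69 K.
t = 2.869 weeks = 1.74×10^6 s, so t/τ = 0.538.
ΔT(t) = ΔT_eq (1 − e^(−t/τ)) = 1.69 × (1 − e^−0.538) = 0.703 K.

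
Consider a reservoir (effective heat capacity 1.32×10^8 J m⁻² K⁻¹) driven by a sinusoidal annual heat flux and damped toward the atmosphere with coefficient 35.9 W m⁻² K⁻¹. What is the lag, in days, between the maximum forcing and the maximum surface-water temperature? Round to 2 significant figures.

Areal heat capacity C = 1.32×10^8 J m⁻² K⁻¹ (given).
ω = 2π / 3.15×10^7 s = 1.99×10^-7 s⁻¹.
Phase lag φ = arctan(Cω/λ) = arctan(26.3/35.9) = 0.632 rad.
Time lag = φ / ω = 0.632 / 1.99×10^-7 = 3.17×10^6 s = 36.7 days.

37 days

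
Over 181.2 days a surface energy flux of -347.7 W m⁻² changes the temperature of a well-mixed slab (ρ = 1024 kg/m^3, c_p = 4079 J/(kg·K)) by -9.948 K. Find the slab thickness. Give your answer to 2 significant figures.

130 m

Heat input Q = F Δt = -347.7 × 1.57×10^7 s = -5.44×10^9 J/m².
Required areal heat capacity C = Q / ΔT = 5.47×10^8 J/(m²·K).
Depth D = C / (ρ c_p) = 5.47×10^8 / (1024 × 4079) = 131 m.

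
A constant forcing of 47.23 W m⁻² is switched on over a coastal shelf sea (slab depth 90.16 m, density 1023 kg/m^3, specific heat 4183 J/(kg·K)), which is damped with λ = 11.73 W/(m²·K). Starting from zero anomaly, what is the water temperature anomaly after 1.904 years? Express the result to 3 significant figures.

Areal heat capacity C = ρ c_p D = 1023 × 4183 × 90.16 = 3.86×10^8 J/(m^2 K).
τ = C / λ = 3.86×10^8 / 11.73 = 3.29×10^7 s.
Equilibrium anomaly ΔT_eq = F / λ = 47.23 / 11.73 = 4.03 K.
t = 1.904 years = 6.01×10^7 s, so t/τ = 1.83.
ΔT(t) = ΔT_eq (1 − e^(−t/τ)) = 4.03 × (1 − e^−1.83) = 3.38 K.

3.38 K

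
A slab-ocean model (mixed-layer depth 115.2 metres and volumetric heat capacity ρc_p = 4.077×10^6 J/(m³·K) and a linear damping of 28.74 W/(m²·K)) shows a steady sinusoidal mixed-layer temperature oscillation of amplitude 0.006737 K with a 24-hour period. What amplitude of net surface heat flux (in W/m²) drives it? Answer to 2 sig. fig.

Areal heat capacity C = ρc_p × D = 4.077×10^6 × 115.2 = 4.70×10^8 J/(m²·K).
ω = 2π / 86400 s = 7.27×10^-5 s⁻¹.
√((Cω)² + λ²) = √((34200)² + 28.74²) = 34200 W/(m²·K).
F₀ = A × √((Cω)²+λ²) = 0.006737 × 34200 = 230 W/m².

230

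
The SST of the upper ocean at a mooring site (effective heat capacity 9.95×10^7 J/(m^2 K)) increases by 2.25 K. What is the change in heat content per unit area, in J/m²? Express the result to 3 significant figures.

2.24×10^8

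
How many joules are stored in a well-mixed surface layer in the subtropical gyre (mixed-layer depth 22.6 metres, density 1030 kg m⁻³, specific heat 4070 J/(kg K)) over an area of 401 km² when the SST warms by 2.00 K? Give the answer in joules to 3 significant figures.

Areal heat capacity C = ρ c_p D = 1030 × 4070 × 22.6 = 9.47×10^7 J m⁻² K⁻¹.
Heat per unit area: q = C ΔT = 9.47×10^7 × 2.00 = 1.89×10^8 J/m².
Total heat: Q = q × A = 1.89×10^8 × (401 × 10⁶ m²) = 7.60×10^16 J.

7.60×10^16 J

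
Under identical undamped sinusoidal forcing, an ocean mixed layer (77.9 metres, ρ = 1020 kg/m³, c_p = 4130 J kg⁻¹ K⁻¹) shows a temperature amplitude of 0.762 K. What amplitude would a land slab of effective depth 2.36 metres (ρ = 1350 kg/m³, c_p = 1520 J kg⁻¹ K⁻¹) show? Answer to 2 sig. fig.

C_ocean = 3.28×10^8 J/(m²·K); C_land = 4.84×10^6 J/(m²·K).
A ∝ 1/C ⇒ A_land = A_ocean × C_ocean/C_land = 0.762 × 67.8 = 51.6 K.

52 K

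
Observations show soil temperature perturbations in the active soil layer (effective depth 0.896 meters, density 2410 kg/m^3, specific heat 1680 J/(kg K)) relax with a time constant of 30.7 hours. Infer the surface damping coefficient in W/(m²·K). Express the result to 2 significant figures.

Areal heat capacity C = ρ c_p D = 2410 × 1680 × 0.896 = 3.63×10^6 J/(m^2 K).
τ = 30.7 hours = 1.11×10^5 s.
λ = C / τ = 3.63×10^6 / 1.11×10^5 = 32.8 W/(m²·K).

33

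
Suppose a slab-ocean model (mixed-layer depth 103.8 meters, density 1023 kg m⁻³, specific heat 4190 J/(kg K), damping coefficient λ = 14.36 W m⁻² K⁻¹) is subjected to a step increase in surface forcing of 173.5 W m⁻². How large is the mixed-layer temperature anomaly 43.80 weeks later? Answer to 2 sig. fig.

6.9 K

Areal heat capacity C = ρ c_p D = 1023 × 4190 × 103.8 = 4.45×10^8 J m⁻² K⁻¹.
τ = C / λ = 4.45×10^8 / 14.36 = 3.10×10^7 s.
Equilibrium anomaly ΔT_eq = F / λ = 173.5 / 14.36 = 12.1 K.
t = 43.80 weeks = 2.65×10^7 s, so t/τ = 0.855.
ΔT(t) = ΔT_eq (1 − e^(−t/τ)) = 12.1 × (1 − e^−0.855) = 6.94 K.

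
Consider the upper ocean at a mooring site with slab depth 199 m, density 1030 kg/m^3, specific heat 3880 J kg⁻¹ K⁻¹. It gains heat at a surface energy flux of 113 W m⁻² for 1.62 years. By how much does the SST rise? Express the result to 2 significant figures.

7.3 K

Areal heat capacity C = ρ c_p D = 1030 × 3880 × 199 = 7.95×10^8 J/(m^2 K).
Net heat input Q = F Δt = 113 × (1.62 years × 3.156×10^7 s/year) = 5.78×10^9 J/m².
ΔT = Q / C = 5.78×10^9 / 7.95×10^8 = 7.26 K.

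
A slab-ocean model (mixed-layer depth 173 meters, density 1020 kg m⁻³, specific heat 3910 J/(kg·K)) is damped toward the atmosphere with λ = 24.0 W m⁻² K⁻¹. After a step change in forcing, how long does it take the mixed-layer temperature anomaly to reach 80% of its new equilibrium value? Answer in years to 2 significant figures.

1.5 years

Areal heat capacity C = ρ c_p D = 1020 × 3910 × 173 = 6.90×10^8 J m⁻² K⁻¹.
τ = C / λ = 6.90×10^8 / 24.0 = 2.87×10^7 s.
Fraction reached: 1 − e^(−t/τ) = 0.80 ⇒ t = −τ ln(1 − 0.80) = τ × 1.61.
t = 4.63×10^7 s = 1.47 years.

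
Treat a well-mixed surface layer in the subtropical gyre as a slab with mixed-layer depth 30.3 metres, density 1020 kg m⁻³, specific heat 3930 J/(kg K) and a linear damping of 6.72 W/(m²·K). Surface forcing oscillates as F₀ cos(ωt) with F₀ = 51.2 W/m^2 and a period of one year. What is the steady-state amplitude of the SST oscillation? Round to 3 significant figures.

2.04 K

Areal heat capacity C = ρ c_p D = 1020 × 3930 × 30.3 = 1.21×10^8 J/(m²·K).
Angular frequency ω = 2π / T = 2π / 3.15×10^7 s = 1.99×10^-7 s⁻¹.
√((Cω)² + λ²) = √((24.2)² + 6.72²) = 25.1 W/(m²·K).
Amplitude A = F₀ / √((Cω)²+λ²) = 51.2 / 25.1 = 2.04 K.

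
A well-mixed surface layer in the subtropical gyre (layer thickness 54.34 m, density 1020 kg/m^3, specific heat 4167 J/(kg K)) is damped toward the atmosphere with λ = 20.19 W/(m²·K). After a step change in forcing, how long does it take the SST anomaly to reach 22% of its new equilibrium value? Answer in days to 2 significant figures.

33 days

Areal heat capacity C = ρ c_p D = 1020 × 4167 × 54.34 = 2.31×10^8 J/(m^2 K).
τ = C / λ = 2.31×10^8 / 20.19 = 1.14×10^7 s.
Fraction reached: 1 − e^(−t/τ) = 0.22 ⇒ t = −τ ln(1 − 0.22) = τ × 0.248.
t = 2.84×10^6 s = 32.9 days.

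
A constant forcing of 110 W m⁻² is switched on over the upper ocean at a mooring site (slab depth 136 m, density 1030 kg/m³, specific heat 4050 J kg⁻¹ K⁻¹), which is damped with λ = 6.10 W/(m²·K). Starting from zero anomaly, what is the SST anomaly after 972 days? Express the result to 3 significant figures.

10.7 K

Areal heat capacity C = ρ c_p D = 1030 × 4050 × 136 = 5.67×10^8 J/(m²·K).
τ = C / λ = 5.67×10^8 / 6.10 = 9.30×10^7 s.
Equilibrium anomaly ΔT_eq = F / λ = 110 / 6.10 = 18.0 K.
t = 972 days = 8.40×10^7 s, so t/τ = 0.903.
ΔT(t) = ΔT_eq (1 − e^(−t/τ)) = 18.0 × (1 − e^−0.903) = 10.7 K.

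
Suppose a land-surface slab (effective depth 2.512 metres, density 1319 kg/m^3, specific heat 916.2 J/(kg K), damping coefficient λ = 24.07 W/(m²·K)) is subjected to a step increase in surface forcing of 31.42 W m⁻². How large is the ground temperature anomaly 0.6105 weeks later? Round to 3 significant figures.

1.24 K

Areal heat capacity C = ρ c_p D = 1319 × 916.2 × 2.512 = 3.04×10^6 J m⁻² K⁻¹.
τ = C / λ = 3.04×10^6 / 24.07 = 1.26×10^5 s.
Equilibrium anomaly ΔT_eq = F / λ = 31.42 / 24.07 = 1.31 K.
t = 0.6105 weeks = 3.69×10^5 s, so t/τ = 2.93.
ΔT(t) = ΔT_eq (1 − e^(−t/τ)) = 1.31 × (1 − e^−2.93) = 1.24 K.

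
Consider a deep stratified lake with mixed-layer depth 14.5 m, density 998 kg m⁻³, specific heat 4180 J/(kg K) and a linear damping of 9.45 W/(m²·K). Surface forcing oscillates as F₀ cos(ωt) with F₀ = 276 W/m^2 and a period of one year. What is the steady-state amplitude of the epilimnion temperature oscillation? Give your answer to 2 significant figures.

18 K

Areal heat capacity C = ρ c_p D = 998 × 4180 × 14.5 = 6.05×10^7 J/(m²·K).
Angular frequency ω = 2π / T = 2π / 3.15×10^7 s = 1.99×10^-7 s⁻¹.
√((Cω)² + λ²) = √((12.1)² + 9.45²) = 15.3 W/(m²·K).
Amplitude A = F₀ / √((Cω)²+λ²) = 276 / 15.3 = 18.0 K.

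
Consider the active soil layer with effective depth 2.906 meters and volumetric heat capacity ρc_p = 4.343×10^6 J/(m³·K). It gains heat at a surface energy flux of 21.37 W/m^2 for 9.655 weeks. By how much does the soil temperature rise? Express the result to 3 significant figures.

9.89 K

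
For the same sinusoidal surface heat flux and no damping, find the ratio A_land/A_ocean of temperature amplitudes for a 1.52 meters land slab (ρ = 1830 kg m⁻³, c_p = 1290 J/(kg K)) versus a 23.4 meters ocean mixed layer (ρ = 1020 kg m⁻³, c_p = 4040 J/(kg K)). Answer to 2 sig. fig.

27

C_ocean = 1020 × 4040 × 23.4 = 9.64×10^7 J/(m²·K).
C_land = 1830 × 1290 × 1.52 = 3.59×10^6 J/(m²·K).
Undamped amplitude ∝ 1/C, so A_land/A_ocean = C_ocean/C_land = 26.9.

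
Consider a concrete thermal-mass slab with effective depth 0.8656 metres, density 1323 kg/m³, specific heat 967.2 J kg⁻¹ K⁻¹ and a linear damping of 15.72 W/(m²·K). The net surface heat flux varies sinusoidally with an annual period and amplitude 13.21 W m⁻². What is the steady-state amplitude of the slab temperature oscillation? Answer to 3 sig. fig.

0.840 K

Areal heat capacity C = ρ c_p D = 1323 × 967.2 × 0.8656 = 1.11×10^6 J m⁻² K⁻¹.
Angular frequency ω = 2π / T = 2π / 3.15×10^7 s = 1.99×10^-7 s⁻¹.
√((Cω)² + λ²) = √((0.221)² + 15.72²) = 15.7 W/(m²·K).
Amplitude A = F₀ / √((Cω)²+λ²) = 13.21 / 15.7 = 0.840 K.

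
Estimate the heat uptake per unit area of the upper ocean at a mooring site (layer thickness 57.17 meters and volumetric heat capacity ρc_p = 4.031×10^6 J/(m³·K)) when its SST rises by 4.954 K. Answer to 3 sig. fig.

Areal heat capacity C = ρc_p × D = 4.031×10^6 × 57.17 = 2.30×10^8 J m⁻² K⁻¹.
ΔQ = C ΔT = 2.30×10^8 × 4.954 = 1.14×10^9 J/m².

1.14×10^9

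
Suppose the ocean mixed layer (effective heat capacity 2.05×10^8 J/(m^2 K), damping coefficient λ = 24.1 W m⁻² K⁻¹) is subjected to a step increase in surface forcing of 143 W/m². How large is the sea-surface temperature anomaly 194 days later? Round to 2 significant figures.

Areal heat capacity C = 2.05×10^8 J/(m^2 K) (given).
τ = C / λ = 2.05×10^8 / 24.1 = 8.51×10^6 s.
Equilibrium anomaly ΔT_eq = F / λ = 143 / 24.1 = 5.93 K.
t = 194 days = 1.68×10^7 s, so t/τ = 1.97.
ΔT(t) = ΔT_eq (1 − e^(−t/τ)) = 5.93 × (1 − e^−1.97) = 5.11 K.

5.1 K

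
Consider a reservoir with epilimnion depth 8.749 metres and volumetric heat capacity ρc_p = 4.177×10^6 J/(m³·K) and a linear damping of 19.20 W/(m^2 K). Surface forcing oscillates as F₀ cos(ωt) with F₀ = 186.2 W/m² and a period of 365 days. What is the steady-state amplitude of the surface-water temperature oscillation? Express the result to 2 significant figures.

Areal heat capacity C = ρc_p × D = 4.177×10^6 × 8.749 = 3.65×10^7 J/(m²·K).
Angular frequency ω = 2π / T = 2π / 3.15×10^7 s = 1.99×10^-7 s⁻¹.
√((Cω)² + λ²) = √((7.28)² + 19.20²) = 20.5 W/(m²·K).
Amplitude A = F₀ / √((Cω)²+λ²) = 186.2 / 20.5 = 9.07 K.

9.1 K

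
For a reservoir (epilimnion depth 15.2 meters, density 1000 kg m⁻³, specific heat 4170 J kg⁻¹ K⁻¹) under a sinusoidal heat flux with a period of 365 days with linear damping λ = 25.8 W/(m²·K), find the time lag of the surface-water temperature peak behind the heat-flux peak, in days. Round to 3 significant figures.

Areal heat capacity C = ρ c_p D = 1000 × 4170 × 15.2 = 6.34×10^7 J m⁻² K⁻¹.
ω = 2π / 3.15×10^7 s = 1.99×10^-7 s⁻¹.
Phase lag φ = arctan(Cω/λ) = arctan(12.6/25.8) = 0.455 rad.
Time lag = φ / ω = 0.455 / 1.99×10^-7 = 2.28×10^6 s = 26.4 days.

26.4 days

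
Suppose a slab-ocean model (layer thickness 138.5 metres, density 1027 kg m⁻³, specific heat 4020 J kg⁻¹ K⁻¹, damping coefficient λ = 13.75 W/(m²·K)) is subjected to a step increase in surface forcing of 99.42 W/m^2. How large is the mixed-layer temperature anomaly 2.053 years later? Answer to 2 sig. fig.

5.7 K

Areal heat capacity C = ρ c_p D = 1027 × 4020 × 138.5 = 5.72×10^8 J/(m^2 K).
τ = C / λ = 5.72×10^8 / 13.75 = 4.16×10^7 s.
Equilibrium anomaly ΔT_eq = F / λ = 99.42 / 13.75 = 7.23 K.
t = 2.053 years = 6.48×10^7 s, so t/τ = 1.56.
ΔT(t) = ΔT_eq (1 − e^(−t/τ)) = 7.23 × (1 − e^−1.56) = 5.71 K.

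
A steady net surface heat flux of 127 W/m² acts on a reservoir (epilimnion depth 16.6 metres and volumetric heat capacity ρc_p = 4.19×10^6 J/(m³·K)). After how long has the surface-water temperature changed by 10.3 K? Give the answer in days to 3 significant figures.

Areal heat capacity C = ρc_p × D = 4.19×10^6 × 16.6 = 6.96×10^7 J/(m^2 K).
Time required: Δt = C ΔT / F = 6.96×10^7 × 10.3 / 127 = 5.64×10^6 s.
In days: 5.64×10^6 s / (86400 s/day) = 65.3 days.

65.3 days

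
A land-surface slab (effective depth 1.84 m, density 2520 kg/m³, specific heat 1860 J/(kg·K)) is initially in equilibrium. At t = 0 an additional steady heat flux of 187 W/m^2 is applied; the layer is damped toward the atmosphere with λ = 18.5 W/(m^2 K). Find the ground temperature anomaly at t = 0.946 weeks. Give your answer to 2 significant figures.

7.1 K

Areal heat capacity C = ρ c_p D = 2520 × 1860 × 1.84 = 8.62×10^6 J/(m²·K).
τ = C / λ = 8.62×10^6 / 18.5 = 4.66×10^5 s.
Equilibrium anomaly ΔT_eq = F / λ = 187 / 18.5 = 10.1 K.
t = 0.946 weeks = 5.72×10^5 s, so t/τ = 1.23.
ΔT(t) = ΔT_eq (1 − e^(−t/τ)) = 10.1 × (1 − e^−1.23) = 7.15 K.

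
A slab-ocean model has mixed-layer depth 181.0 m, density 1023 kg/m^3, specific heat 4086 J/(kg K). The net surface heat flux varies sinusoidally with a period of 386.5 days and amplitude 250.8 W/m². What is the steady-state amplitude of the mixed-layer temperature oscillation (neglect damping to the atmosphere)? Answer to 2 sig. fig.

1.8 K

Areal heat capacity C = ρ c_p D = 1023 × 4086 × 181.0 = 7.57×10^8 J/(m^2 K).
Angular frequency ω = 2π / T = 2π / 3.34×10^7 s = 1.88×10^-7 s⁻¹.
Cω = 7.57×10^8 × 1.88×10^-7 = 142 W/(m²·K).
Amplitude A = F₀ / (Cω) = 250.8 / 142 = 1.76 K.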